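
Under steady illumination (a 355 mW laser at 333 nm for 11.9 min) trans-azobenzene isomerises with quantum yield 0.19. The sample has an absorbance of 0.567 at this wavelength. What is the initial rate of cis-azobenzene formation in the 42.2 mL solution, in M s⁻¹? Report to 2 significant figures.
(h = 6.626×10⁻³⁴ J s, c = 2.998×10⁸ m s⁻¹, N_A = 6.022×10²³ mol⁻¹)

Photon energy at 333 nm: hc/λ = (6.626×10⁻³⁴)(2.998×10⁸)/(333×10⁻⁹) = 5.965×10⁻¹⁹ J.
Energy delivered: (355 mW)(714 s) = 253.5 J.
Photons incident: 253.5 / 5.965×10⁻¹⁹ = 4.250×10²⁰, i.e. 4.250×10²⁰/6.022×10²³ = 7.057×10⁻⁴ mol.
Fraction absorbed: 1 − 10^(−0.567) = 0.7290.
Photons absorbed: 0.7290 × 7.057×10⁻⁴ = 5.145×10⁻⁴ mol.
Product formed: 0.19 × 5.145×10⁻⁴ = 9.776×10⁻⁵ mol.
Rate: 9.776×10⁻⁵ mol / (714 s × 0.0422 L) = 3.2×10⁻⁶ M s⁻¹.

3.2×10⁻⁶ M s⁻¹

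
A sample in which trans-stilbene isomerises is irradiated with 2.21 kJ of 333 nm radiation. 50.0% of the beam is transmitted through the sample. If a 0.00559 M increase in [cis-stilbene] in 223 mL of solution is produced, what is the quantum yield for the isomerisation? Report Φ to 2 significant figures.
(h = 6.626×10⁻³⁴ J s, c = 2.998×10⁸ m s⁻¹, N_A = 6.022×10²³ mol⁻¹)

Φ = 0.41

Product: (0.00559 M)(0.223 L) = 0.001247 mol.
Photon energy at 333 nm: hc/λ = (6.626×10⁻³⁴)(2.998×10⁸)/(333×10⁻⁹) = 5.965×10⁻¹⁹ J.
Incident energy: 2.21 kJ = 2210 J.
Photons incident: 2210 / 5.965×10⁻¹⁹ = 3.705×10²¹, i.e. 3.705×10²¹/6.022×10²³ = 0.006152 mol.
Fraction absorbed: 1 − 50.0/100 = 0.5000.
Photons absorbed: 0.5000 × 0.006152 = 0.003076 mol.
Φ = 0.001247 mol / 0.003076 mol photons = 0.41.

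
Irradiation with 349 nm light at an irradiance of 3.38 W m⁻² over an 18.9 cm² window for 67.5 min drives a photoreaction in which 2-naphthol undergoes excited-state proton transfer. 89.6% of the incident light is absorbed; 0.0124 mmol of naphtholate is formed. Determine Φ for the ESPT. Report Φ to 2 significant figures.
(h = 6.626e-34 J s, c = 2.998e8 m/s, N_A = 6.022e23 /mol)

Φ = 0.18

Product: 0.0124 mmol = 1.24e-5 mol.
Photon energy at 349 nm: hc/λ = (6.626e-34)(2.998e8)/(349e-9) = 5.692e-19 J.
Energy delivered: (3.38 W m⁻²)(18.9e-4 m²)(4050 s) = 25.87 J.
Photons incident: 25.87 / 5.692e-19 = 4.545e19, i.e. 4.545e19/6.022e23 = 7.547e-5 mol.
Photons absorbed: 0.896 × 7.547e-5 = 6.762e-5 mol.
Φ = 1.24e-5 mol / 6.762e-5 mol photons = 0.18.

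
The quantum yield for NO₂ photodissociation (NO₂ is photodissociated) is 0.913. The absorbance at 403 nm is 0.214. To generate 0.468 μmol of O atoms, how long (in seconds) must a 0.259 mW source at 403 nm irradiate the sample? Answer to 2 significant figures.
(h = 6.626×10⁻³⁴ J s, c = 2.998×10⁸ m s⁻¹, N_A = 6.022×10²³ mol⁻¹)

Product: 0.468 μmol = 4.68×10⁻⁷ mol.
Photons that must be absorbed: 4.68×10⁻⁷ / 0.913 = 5.126×10⁻⁷ mol.
Fraction absorbed: 1 − 10^(−0.214) = 0.3891.
Incident photons needed: 5.126×10⁻⁷ / 0.3891 = 1.317×10⁻⁶ mol.
Photon energy: hc/λ = 4.929×10⁻¹⁹ J; per mole, 2.968×10⁵ J mol⁻¹.
Energy required: 1.317×10⁻⁶ × 2.968×10⁵ = 0.3909 J.
Time: 0.3909 J / 0.000259 W = 1500 s.

t ≈ 1500 s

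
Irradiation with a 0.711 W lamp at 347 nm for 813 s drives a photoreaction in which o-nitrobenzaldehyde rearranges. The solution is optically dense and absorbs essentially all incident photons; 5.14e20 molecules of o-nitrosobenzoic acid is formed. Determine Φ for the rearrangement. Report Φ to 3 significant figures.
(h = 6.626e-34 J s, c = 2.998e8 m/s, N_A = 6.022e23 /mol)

Φ = 0.509

Product: 5.14e20 / 6.022e23 = 8.535e-4 mol.
Photon energy at 347 nm: hc/λ = (6.626e-34)(2.998e8)/(347e-9) = 5.725e-19 J.
Energy delivered: (0.711 W)(813 s) = 578.0 J.
Photons incident: 578.0 / 5.725e-19 = 1.010e21, i.e. 1.010e21/6.022e23 = 0.001677 mol.
Φ = 8.535e-4 mol / 0.001677 mol photons = 0.509.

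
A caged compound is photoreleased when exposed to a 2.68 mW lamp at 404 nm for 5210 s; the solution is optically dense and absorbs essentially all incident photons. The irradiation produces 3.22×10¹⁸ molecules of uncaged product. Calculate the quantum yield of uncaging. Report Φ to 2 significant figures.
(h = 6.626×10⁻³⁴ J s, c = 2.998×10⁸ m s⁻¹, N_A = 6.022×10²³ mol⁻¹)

Φ = 0.11

Product: 3.22×10¹⁸ / 6.022×10²³ = 5.347×10⁻⁶ mol.
Photon energy at 404 nm: hc/λ = (6.626×10⁻³⁴)(2.998×10⁸)/(404×10⁻⁹) = 4.917×10⁻¹⁹ J.
Energy delivered: (2.68 mW)(5210 s) = 13.96 J.
Photons incident: 13.96 / 4.917×10⁻¹⁹ = 2.839×10¹⁹, i.e. 2.839×10¹⁹/6.022×10²³ = 4.714×10⁻⁵ mol.
Φ = 5.347×10⁻⁶ mol / 4.714×10⁻⁵ mol photons = 0.11.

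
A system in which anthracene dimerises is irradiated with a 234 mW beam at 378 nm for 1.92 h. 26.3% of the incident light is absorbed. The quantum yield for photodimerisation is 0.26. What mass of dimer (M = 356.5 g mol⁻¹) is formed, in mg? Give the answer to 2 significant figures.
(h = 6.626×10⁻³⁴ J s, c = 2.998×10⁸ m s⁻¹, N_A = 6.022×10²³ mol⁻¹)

Photon energy at 378 nm: hc/λ = (6.626×10⁻³⁴)(2.998×10⁸)/(378×10⁻⁹) = 5.255×10⁻¹⁹ J.
Energy delivered: (234 mW)(6912 s) = 1617 J.
Photons incident: 1617 / 5.255×10⁻¹⁹ = 3.077×10²¹, i.e. 3.077×10²¹/6.022×10²³ = 0.005110 mol.
Photons absorbed: 0.263 × 0.005110 = 0.001344 mol.
Product: Φ × n_abs = 0.26 × 0.001344 = 3.494×10⁻⁴ mol.
Mass: 3.494×10⁻⁴ × 356.5 = 0.1246 g = 120 mg.

120 mg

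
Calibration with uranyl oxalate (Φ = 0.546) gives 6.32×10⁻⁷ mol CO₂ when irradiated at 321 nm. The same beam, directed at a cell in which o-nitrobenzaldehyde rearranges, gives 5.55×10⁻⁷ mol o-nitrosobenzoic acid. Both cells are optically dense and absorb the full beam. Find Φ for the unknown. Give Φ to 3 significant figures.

Φ = 0.479

Photons absorbed by the actinometer: 6.32×10⁻⁷ / 0.546 = 1.158×10⁻⁶ mol.
Φ(unknown) = 5.55×10⁻⁷ / 1.158×10⁻⁶ = 0.479.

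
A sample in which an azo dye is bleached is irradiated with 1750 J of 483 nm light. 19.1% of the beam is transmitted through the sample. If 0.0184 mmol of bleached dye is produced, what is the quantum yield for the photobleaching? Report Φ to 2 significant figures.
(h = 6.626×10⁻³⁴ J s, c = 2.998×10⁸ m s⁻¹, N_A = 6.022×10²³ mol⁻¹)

Φ = 0.0032

Product: 0.0184 mmol = 1.84×10⁻⁵ mol.
Photon energy at 483 nm: hc/λ = (6.626×10⁻³⁴)(2.998×10⁸)/(483×10⁻⁹) = 4.113×10⁻¹⁹ J.
Photons incident: 1750 / 4.113×10⁻¹⁹ = 4.255×10²¹, i.e. 4.255×10²¹/6.022×10²³ = 0.007066 mol.
Fraction absorbed: 1 − 19.1/100 = 0.8090.
Photons absorbed: 0.8090 × 0.007066 = 0.005716 mol.
Φ = 1.84×10⁻⁵ mol / 0.005716 mol photons = 0.0032.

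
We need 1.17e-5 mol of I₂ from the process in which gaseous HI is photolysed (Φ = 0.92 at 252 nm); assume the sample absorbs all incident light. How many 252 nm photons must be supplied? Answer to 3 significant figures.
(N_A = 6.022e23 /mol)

7.66e18 photons

Photons that must be absorbed: 1.17e-5 / 0.92 = 1.272e-5 mol.
Photon count: 1.272e-5 × 6.022e23 = 7.66e18.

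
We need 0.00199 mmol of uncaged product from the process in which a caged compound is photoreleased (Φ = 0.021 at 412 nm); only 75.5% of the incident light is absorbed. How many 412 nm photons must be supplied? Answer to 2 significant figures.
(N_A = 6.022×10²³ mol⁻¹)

7.6×10¹⁹ photons

Product: 0.00199 mmol = 1.99×10⁻⁶ mol.
Photons that must be absorbed: 1.99×10⁻⁶ / 0.021 = 9.476×10⁻⁵ mol.
Incident photons needed: 9.476×10⁻⁵ / 0.755 = 1.255×10⁻⁴ mol.
Photon count: 1.255×10⁻⁴ × 6.022×10²³ = 7.6×10¹⁹.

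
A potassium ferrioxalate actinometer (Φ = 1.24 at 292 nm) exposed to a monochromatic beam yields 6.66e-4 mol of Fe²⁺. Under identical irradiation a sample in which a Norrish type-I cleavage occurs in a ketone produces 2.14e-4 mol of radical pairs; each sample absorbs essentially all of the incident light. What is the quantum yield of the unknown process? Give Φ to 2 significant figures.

Φ = 0.40

Photons absorbed by the actinometer: 6.66e-4 / 1.24 = 5.371e-4 mol.
Φ(unknown) = 2.14e-4 / 5.371e-4 = 0.40.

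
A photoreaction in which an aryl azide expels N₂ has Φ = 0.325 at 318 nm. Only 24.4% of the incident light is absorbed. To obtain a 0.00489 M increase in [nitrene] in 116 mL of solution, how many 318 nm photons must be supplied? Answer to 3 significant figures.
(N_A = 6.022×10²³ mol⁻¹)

4.31×10²¹ photons

Product: (0.00489 M)(0.116 L) = 5.672×10⁻⁴ mol.
Photons that must be absorbed: 5.672×10⁻⁴ / 0.325 = 0.001745 mol.
Incident photons needed: 0.001745 / 0.244 = 0.007152 mol.
Photon count: 0.007152 × 6.022×10²³ = 4.31×10²¹.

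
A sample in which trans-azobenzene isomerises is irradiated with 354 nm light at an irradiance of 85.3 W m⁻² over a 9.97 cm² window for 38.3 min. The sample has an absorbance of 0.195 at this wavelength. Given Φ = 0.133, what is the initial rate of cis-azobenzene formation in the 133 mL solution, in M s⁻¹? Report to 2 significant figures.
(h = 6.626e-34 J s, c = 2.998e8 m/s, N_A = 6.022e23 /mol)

Photon energy at 354 nm: hc/λ = (6.626e-34)(2.998e8)/(354e-9) = 5.612e-19 J.
Energy delivered: (85.3 W m⁻²)(9.97e-4 m²)(2298 s) = 195.4 J.
Photons incident: 195.4 / 5.612e-19 = 3.482e20, i.e. 3.482e20/6.022e23 = 5.782e-4 mol.
Fraction absorbed: 1 − 10^(−0.195) = 0.3617.
Photons absorbed: 0.3617 × 5.782e-4 = 2.091e-4 mol.
Product formed: 0.133 × 2.091e-4 = 2.781e-5 mol.
Rate: 2.781e-5 mol / (2298 s × 0.133 L) = 9.1e-8 M s⁻¹.

9.1e-8 M s⁻¹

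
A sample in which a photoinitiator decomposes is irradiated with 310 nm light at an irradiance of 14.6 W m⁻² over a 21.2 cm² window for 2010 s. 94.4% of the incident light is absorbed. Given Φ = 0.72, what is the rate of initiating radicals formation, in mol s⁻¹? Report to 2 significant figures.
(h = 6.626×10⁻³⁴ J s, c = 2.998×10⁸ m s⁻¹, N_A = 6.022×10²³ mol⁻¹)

Photon energy at 310 nm: hc/λ = (6.626×10⁻³⁴)(2.998×10⁸)/(310×10⁻⁹) = 6.408×10⁻¹⁹ J.
Energy delivered: (14.6 W m⁻²)(21.2×10⁻⁴ m²)(2010 s) = 62.21 J.
Photons incident: 62.21 / 6.408×10⁻¹⁹ = 9.708×10¹⁹, i.e. 9.708×10¹⁹/6.022×10²³ = 1.612×10⁻⁴ mol.
Photons absorbed: 0.944 × 1.612×10⁻⁴ = 1.522×10⁻⁴ mol.
Product formed: 0.72 × 1.522×10⁻⁴ = 1.096×10⁻⁴ mol.
Rate: 1.096×10⁻⁴ / 2010 s = 5.5×10⁻⁸ mol s⁻¹.

5.5×10⁻⁸ mol s⁻¹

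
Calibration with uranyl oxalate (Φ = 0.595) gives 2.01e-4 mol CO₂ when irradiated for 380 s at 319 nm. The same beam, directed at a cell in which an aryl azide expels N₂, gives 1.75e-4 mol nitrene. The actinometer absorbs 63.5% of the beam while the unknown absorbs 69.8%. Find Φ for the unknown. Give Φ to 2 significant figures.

Photons absorbed by the actinometer: 2.01e-4 / 0.595 = 3.378e-4 mol.
Incident flux: 3.378e-4 / 0.635 = 5.320e-4 einstein.
Absorbed by unknown: 0.698 × 5.320e-4 = 3.713e-4 mol.
Φ(unknown) = 1.75e-4 / 3.713e-4 = 0.47.

Φ = 0.47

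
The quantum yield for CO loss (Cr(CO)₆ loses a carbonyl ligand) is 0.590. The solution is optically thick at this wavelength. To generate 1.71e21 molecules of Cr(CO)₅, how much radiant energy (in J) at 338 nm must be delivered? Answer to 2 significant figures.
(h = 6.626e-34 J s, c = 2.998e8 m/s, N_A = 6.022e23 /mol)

1700 J

Product: 1.71e21 / 6.022e23 = 0.002840 mol.
Photons that must be absorbed: 0.002840 / 0.590 = 0.004814 mol.
Photon energy: hc/λ = 5.877e-19 J; per mole, 3.539e5 J mol⁻¹.
Energy required: 0.004814 × 3.539e5 = 1700 J.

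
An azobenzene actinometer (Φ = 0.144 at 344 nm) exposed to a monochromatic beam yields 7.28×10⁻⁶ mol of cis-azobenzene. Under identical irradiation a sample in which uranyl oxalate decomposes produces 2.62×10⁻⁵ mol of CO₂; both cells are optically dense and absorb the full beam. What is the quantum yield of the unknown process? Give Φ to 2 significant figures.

Photons absorbed by the actinometer: 7.28×10⁻⁶ / 0.144 = 5.056×10⁻⁵ mol.
Φ(unknown) = 2.62×10⁻⁵ / 5.056×10⁻⁵ = 0.52.

Φ = 0.52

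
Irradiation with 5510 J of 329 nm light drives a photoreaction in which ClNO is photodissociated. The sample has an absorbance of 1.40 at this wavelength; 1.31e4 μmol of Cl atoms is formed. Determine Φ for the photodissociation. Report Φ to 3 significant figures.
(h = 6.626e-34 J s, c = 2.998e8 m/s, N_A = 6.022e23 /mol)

Φ = 0.900

Product: 1.31e4 μmol = 0.0131 mol.
Photon energy at 329 nm: hc/λ = (6.626e-34)(2.998e8)/(329e-9) = 6.038e-19 J.
Photons incident: 5510 / 6.038e-19 = 9.126e21, i.e. 9.126e21/6.022e23 = 0.01515 mol.
Fraction absorbed: 1 − 10^(−1.40) = 0.9602.
Photons absorbed: 0.9602 × 0.01515 = 0.01455 mol.
Φ = 0.0131 mol / 0.01455 mol photons = 0.900.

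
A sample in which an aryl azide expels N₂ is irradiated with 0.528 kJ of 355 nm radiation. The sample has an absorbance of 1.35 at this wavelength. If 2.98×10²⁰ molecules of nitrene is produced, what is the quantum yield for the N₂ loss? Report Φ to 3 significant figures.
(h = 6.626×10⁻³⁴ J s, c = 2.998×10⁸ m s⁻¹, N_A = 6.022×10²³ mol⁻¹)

Product: 2.98×10²⁰ / 6.022×10²³ = 4.949×10⁻⁴ mol.
Photon energy at 355 nm: hc/λ = (6.626×10⁻³⁴)(2.998×10⁸)/(355×10⁻⁹) = 5.596×10⁻¹⁹ J.
Incident energy: 0.528 kJ = 528 J.
Photons incident: 528 / 5.596×10⁻¹⁹ = 9.435×10²⁰, i.e. 9.435×10²⁰/6.022×10²³ = 0.001567 mol.
Fraction absorbed: 1 − 10^(−1.35) = 0.9553.
Photons absorbed: 0.9553 × 0.001567 = 0.001497 mol.
Φ = 4.949×10⁻⁴ mol / 0.001497 mol photons = 0.331.

Φ = 0.331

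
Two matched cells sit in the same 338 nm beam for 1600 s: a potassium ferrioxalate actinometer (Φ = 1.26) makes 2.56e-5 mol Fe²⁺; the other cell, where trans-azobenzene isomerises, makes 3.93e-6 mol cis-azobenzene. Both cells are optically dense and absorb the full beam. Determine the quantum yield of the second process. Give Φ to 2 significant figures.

Φ = 0.19

Photons absorbed by the actinometer: 2.56e-5 / 1.26 = 2.032e-5 mol.
Φ(unknown) = 3.93e-6 / 2.032e-5 = 0.19.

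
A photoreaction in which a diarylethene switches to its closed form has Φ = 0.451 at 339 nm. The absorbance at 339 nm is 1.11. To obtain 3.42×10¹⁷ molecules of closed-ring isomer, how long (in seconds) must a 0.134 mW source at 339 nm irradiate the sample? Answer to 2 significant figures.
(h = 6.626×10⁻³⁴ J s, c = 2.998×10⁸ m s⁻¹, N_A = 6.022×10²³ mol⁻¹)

Product: 3.42×10¹⁷ / 6.022×10²³ = 5.679×10⁻⁷ mol.
Photons that must be absorbed: 5.679×10⁻⁷ / 0.451 = 1.259×10⁻⁶ mol.
Fraction absorbed: 1 − 10^(−1.11) = 0.9224.
Incident photons needed: 1.259×10⁻⁶ / 0.9224 = 1.365×10⁻⁶ mol.
Photon energy: hc/λ = 5.860×10⁻¹⁹ J; per mole, 3.529×10⁵ J mol⁻¹.
Energy required: 1.365×10⁻⁶ × 3.529×10⁵ = 0.4817 J.
Time: 0.4817 J / 0.000134 W = 3600 s.

t ≈ 3600 s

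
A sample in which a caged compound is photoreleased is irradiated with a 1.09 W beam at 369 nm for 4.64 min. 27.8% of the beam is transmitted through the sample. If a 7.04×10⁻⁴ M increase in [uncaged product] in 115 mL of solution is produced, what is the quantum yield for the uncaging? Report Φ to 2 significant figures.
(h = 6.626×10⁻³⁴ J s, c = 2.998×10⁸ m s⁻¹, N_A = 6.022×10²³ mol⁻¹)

Product: (7.04×10⁻⁴ M)(0.115 L) = 8.096×10⁻⁵ mol.
Photon energy at 369 nm: hc/λ = (6.626×10⁻³⁴)(2.998×10⁸)/(369×10⁻⁹) = 5.383×10⁻¹⁹ J.
Energy delivered: (1.09 W)(278.4 s) = 303.5 J.
Photons incident: 303.5 / 5.383×10⁻¹⁹ = 5.638×10²⁰, i.e. 5.638×10²⁰/6.022×10²³ = 9.362×10⁻⁴ mol.
Fraction absorbed: 1 − 27.8/100 = 0.7220.
Photons absorbed: 0.7220 × 9.362×10⁻⁴ = 6.759×10⁻⁴ mol.
Φ = 8.096×10⁻⁵ mol / 6.759×10⁻⁴ mol photons = 0.12.

Φ = 0.12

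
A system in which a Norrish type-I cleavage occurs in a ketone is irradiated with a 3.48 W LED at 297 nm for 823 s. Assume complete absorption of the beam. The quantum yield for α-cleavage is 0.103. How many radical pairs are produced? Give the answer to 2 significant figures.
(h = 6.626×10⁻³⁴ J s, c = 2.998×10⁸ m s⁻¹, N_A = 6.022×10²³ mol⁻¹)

4.4×10²⁰ radical pairs

Photon energy at 297 nm: hc/λ = (6.626×10⁻³⁴)(2.998×10⁸)/(297×10⁻⁹) = 6.688×10⁻¹⁹ J.
Energy delivered: (3.48 W)(823 s) = 2864 J.
Photons incident: 2864 / 6.688×10⁻¹⁹ = 4.282×10²¹, i.e. 4.282×10²¹/6.022×10²³ = 0.007111 mol.
Product: Φ × n_abs = 0.103 × 0.007111 = 7.324×10⁻⁴ mol.
As a count: 7.324×10⁻⁴ × 6.022×10²³ = 4.4×10²⁰.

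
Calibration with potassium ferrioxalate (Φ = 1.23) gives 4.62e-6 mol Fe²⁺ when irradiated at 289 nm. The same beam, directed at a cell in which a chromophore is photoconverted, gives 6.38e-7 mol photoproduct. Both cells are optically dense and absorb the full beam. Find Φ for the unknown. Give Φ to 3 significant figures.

Φ = 0.170

Photons absorbed by the actinometer: 4.62e-6 / 1.23 = 3.756e-6 mol.
Φ(unknown) = 6.38e-7 / 3.756e-6 = 0.170.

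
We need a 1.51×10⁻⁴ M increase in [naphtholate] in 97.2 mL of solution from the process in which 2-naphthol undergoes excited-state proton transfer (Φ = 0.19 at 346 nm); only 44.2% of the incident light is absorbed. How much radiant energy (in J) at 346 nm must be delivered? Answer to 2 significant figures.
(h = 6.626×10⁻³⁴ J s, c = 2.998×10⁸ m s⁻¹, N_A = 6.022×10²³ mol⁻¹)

60 J

Product: (1.51×10⁻⁴ M)(0.0972 L) = 1.468×10⁻⁵ mol.
Photons that must be absorbed: 1.468×10⁻⁵ / 0.19 = 7.726×10⁻⁵ mol.
Incident photons needed: 7.726×10⁻⁵ / 0.442 = 1.748×10⁻⁴ mol.
Photon energy: hc/λ = 5.741×10⁻¹⁹ J; per mole, 3.457×10⁵ J mol⁻¹.
Energy required: 1.748×10⁻⁴ × 3.457×10⁵ = 60 J.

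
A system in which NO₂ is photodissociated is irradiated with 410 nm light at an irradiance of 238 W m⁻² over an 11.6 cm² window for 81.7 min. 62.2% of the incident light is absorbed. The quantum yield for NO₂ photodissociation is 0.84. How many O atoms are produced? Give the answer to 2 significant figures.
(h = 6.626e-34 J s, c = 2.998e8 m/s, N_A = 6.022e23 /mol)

1.5e21 atoms

Photon energy at 410 nm: hc/λ = (6.626e-34)(2.998e8)/(410e-9) = 4.845e-19 J.
Energy delivered: (238 W m⁻²)(11.6e-4 m²)(4902 s) = 1353 J.
Photons incident: 1353 / 4.845e-19 = 2.793e21, i.e. 2.793e21/6.022e23 = 0.004638 mol.
Photons absorbed: 0.622 × 0.004638 = 0.002885 mol.
Product: Φ × n_abs = 0.84 × 0.002885 = 0.002423 mol.
As a count: 0.002423 × 6.022e23 = 1.5e21.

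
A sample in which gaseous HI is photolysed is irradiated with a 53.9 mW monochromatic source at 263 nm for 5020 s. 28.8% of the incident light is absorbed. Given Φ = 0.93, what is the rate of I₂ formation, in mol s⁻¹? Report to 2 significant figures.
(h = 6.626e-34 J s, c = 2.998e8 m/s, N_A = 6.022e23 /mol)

Photon energy at 263 nm: hc/λ = (6.626e-34)(2.998e8)/(263e-9) = 7.553e-19 J.
Energy delivered: (53.9 mW)(5020 s) = 270.6 J.
Photons incident: 270.6 / 7.553e-19 = 3.583e20, i.e. 3.583e20/6.022e23 = 5.950e-4 mol.
Photons absorbed: 0.288 × 5.950e-4 = 1.714e-4 mol.
Product formed: 0.93 × 1.714e-4 = 1.594e-4 mol.
Rate: 1.594e-4 / 5020 s = 3.2e-8 mol s⁻¹.

3.2e-8 mol s⁻¹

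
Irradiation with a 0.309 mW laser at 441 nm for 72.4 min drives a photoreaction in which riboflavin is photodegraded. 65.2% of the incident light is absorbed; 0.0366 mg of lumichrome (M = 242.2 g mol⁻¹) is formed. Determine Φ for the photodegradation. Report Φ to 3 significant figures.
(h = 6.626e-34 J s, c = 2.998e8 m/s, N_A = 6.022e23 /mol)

Φ = 0.0468

Product: 0.0366 mg / 242.2 g mol⁻¹ = 1.511e-7 mol.
Photon energy at 441 nm: hc/λ = (6.626e-34)(2.998e8)/(441e-9) = 4.504e-19 J.
Energy delivered: (0.309 mW)(4344 s) = 1.342 J.
Photons incident: 1.342 / 4.504e-19 = 2.980e18, i.e. 2.980e18/6.022e23 = 4.949e-6 mol.
Photons absorbed: 0.652 × 4.949e-6 = 3.227e-6 mol.
Φ = 1.511e-7 mol / 3.227e-6 mol photons = 0.0468.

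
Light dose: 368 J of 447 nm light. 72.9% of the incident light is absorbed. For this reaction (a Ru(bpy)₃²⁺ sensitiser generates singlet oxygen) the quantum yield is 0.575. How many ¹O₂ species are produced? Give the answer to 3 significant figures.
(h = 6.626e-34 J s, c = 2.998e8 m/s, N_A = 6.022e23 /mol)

3.47e20 species

Photon energy at 447 nm: hc/λ = (6.626e-34)(2.998e8)/(447e-9) = 4.444e-19 J.
Photons incident: 368 / 4.444e-19 = 8.281e20, i.e. 8.281e20/6.022e23 = 0.001375 mol.
Photons absorbed: 0.729 × 0.001375 = 0.001002 mol.
Product: Φ × n_abs = 0.575 × 0.001002 = 5.762e-4 mol.
As a count: 5.762e-4 × 6.022e23 = 3.47e20.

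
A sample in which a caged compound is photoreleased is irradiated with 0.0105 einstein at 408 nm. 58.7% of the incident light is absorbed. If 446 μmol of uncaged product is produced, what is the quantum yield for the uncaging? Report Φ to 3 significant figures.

Product: 446 μmol = 4.46×10⁻⁴ mol.
Photons absorbed: 0.587 × 0.0105 = 0.006164 mol.
Φ = 4.46×10⁻⁴ mol / 0.006164 mol photons = 0.0724.

Φ = 0.0724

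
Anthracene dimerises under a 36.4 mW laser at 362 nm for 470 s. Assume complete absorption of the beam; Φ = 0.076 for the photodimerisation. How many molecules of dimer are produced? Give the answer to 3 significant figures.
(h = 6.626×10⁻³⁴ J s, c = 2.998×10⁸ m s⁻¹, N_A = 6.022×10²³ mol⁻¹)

2.37×10¹⁸ molecules

Photon energy at 362 nm: hc/λ = (6.626×10⁻³⁴)(2.998×10⁸)/(362×10⁻⁹) = 5.487×10⁻¹⁹ J.
Energy delivered: (36.4 mW)(470 s) = 17.11 J.
Photons incident: 17.11 / 5.487×10⁻¹⁹ = 3.118×10¹⁹, i.e. 3.118×10¹⁹/6.022×10²³ = 5.178×10⁻⁵ mol.
Product: Φ × n_abs = 0.076 × 5.178×10⁻⁵ = 3.935×10⁻⁶ mol.
As a count: 3.935×10⁻⁶ × 6.022×10²³ = 2.37×10¹⁸.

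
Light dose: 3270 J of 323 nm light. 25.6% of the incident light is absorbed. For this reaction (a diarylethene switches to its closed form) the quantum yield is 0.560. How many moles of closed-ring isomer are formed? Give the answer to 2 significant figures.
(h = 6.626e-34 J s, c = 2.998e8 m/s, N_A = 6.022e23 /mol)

0.0013 mol

Photon energy at 323 nm: hc/λ = (6.626e-34)(2.998e8)/(323e-9) = 6.150e-19 J.
Photons incident: 3270 / 6.150e-19 = 5.317e21, i.e. 5.317e21/6.022e23 = 0.008829 mol.
Photons absorbed: 0.256 × 0.008829 = 0.002260 mol.
Product: Φ × n_abs = 0.560 × 0.002260 = 0.001266 mol.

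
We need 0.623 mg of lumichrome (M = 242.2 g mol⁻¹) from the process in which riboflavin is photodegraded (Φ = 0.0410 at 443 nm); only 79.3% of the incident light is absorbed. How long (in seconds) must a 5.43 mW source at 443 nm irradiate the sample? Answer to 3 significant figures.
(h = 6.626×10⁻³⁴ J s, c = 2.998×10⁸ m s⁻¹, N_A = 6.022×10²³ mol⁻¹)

t ≈ 3930 s

Product: 0.623 mg / 242.2 g mol⁻¹ = 2.572×10⁻⁶ mol.
Photons that must be absorbed: 2.572×10⁻⁶ / 0.0410 = 6.273×10⁻⁵ mol.
Incident photons needed: 6.273×10⁻⁵ / 0.793 = 7.910×10⁻⁵ mol.
Photon energy: hc/λ = 4.484×10⁻¹⁹ J; per mole, 2.700×10⁵ J mol⁻¹.
Energy required: 7.910×10⁻⁵ × 2.700×10⁵ = 21.36 J.
Time: 21.36 J / 0.00543 W = 3930 s.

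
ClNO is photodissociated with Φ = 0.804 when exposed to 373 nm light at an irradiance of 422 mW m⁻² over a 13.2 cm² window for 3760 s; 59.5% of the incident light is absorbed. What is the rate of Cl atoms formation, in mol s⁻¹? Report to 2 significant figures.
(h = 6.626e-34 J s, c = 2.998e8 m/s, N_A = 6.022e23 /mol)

Photon energy at 373 nm: hc/λ = (6.626e-34)(2.998e8)/(373e-9) = 5.326e-19 J.
Energy delivered: (422 mW m⁻²)(13.2e-4 m²)(3760 s) = 2.094 J.
Photons incident: 2.094 / 5.326e-19 = 3.932e18, i.e. 3.932e18/6.022e23 = 6.529e-6 mol.
Photons absorbed: 0.595 × 6.529e-6 = 3.885e-6 mol.
Product formed: 0.804 × 3.885e-6 = 3.124e-6 mol.
Rate: 3.124e-6 / 3760 s = 8.3e-10 mol s⁻¹.

8.3e-10 mol s⁻¹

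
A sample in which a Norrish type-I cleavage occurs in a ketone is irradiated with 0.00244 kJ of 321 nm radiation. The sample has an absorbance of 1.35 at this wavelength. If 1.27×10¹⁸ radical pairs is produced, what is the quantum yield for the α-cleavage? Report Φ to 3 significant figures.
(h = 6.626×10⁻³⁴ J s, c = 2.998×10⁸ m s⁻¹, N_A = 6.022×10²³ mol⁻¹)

Product: 1.27×10¹⁸ / 6.022×10²³ = 2.109×10⁻⁶ mol.
Photon energy at 321 nm: hc/λ = (6.626×10⁻³⁴)(2.998×10⁸)/(321×10⁻⁹) = 6.188×10⁻¹⁹ J.
Incident energy: 0.00244 kJ = 2.44 J.
Photons incident: 2.44 / 6.188×10⁻¹⁹ = 3.943×10¹⁸, i.e. 3.943×10¹⁸/6.022×10²³ = 6.548×10⁻⁶ mol.
Fraction absorbed: 1 − 10^(−1.35) = 0.9553.
Photons absorbed: 0.9553 × 6.548×10⁻⁶ = 6.255×10⁻⁶ mol.
Φ = 2.109×10⁻⁶ mol / 6.255×10⁻⁶ mol photons = 0.337.

Φ = 0.337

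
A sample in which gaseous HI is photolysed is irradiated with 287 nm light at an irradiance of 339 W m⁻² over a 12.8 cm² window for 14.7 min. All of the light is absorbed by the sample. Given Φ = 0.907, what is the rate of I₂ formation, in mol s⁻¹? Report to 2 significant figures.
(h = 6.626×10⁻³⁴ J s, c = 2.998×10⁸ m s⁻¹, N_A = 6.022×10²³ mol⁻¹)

9.4×10⁻⁷ mol s⁻¹

Photon energy at 287 nm: hc/λ = (6.626×10⁻³⁴)(2.998×10⁸)/(287×10⁻⁹) = 6.922×10⁻¹⁹ J.
Energy delivered: (339 W m⁻²)(12.8×10⁻⁴ m²)(882 s) = 382.7 J.
Photons incident: 382.7 / 6.922×10⁻¹⁹ = 5.529×10²⁰, i.e. 5.529×10²⁰/6.022×10²³ = 9.181×10⁻⁴ mol.
Product formed: 0.907 × 9.181×10⁻⁴ = 8.327×10⁻⁴ mol.
Rate: 8.327×10⁻⁴ / 882 s = 9.4×10⁻⁷ mol s⁻¹.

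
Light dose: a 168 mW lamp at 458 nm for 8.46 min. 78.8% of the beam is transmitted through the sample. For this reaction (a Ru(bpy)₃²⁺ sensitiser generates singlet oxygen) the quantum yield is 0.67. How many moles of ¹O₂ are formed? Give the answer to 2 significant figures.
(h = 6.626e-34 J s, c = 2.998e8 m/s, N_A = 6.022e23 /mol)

4.6e-5 mol

Photon energy at 458 nm: hc/λ = (6.626e-34)(2.998e8)/(458e-9) = 4.337e-19 J.
Energy delivered: (168 mW)(507.6 s) = 85.28 J.
Photons incident: 85.28 / 4.337e-19 = 1.966e20, i.e. 1.966e20/6.022e23 = 3.265e-4 mol.
Fraction absorbed: 1 − 78.8/100 = 0.2120.
Photons absorbed: 0.2120 × 3.265e-4 = 6.922e-5 mol.
Product: Φ × n_abs = 0.67 × 6.922e-5 = 4.638e-5 mol.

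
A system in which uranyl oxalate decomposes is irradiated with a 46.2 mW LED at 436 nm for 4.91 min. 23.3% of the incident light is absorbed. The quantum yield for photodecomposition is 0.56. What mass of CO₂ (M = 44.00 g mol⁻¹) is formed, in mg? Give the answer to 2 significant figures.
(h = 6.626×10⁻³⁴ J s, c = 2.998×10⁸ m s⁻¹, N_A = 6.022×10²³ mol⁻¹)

0.28 mg

Photon energy at 436 nm: hc/λ = (6.626×10⁻³⁴)(2.998×10⁸)/(436×10⁻⁹) = 4.556×10⁻¹⁹ J.
Energy delivered: (46.2 mW)(294.6 s) = 13.61 J.
Photons incident: 13.61 / 4.556×10⁻¹⁹ = 2.987×10¹⁹, i.e. 2.987×10¹⁹/6.022×10²³ = 4.960×10⁻⁵ mol.
Photons absorbed: 0.233 × 4.960×10⁻⁵ = 1.156×10⁻⁵ mol.
Product: Φ × n_abs = 0.56 × 1.156×10⁻⁵ = 6.474×10⁻⁶ mol.
Mass: 6.474×10⁻⁶ × 44.00 = 2.849×10⁻⁴ g = 0.28 mg.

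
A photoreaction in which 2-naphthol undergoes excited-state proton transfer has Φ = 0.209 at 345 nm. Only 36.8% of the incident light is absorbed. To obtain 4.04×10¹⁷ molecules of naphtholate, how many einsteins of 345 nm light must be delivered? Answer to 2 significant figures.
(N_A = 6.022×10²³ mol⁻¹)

8.7×10⁻⁶ einstein

Product: 4.04×10¹⁷ / 6.022×10²³ = 6.709×10⁻⁷ mol.
Photons that must be absorbed: 6.709×10⁻⁷ / 0.209 = 3.210×10⁻⁶ mol.
Incident photons needed: 3.210×10⁻⁶ / 0.368 = 8.723×10⁻⁶ mol.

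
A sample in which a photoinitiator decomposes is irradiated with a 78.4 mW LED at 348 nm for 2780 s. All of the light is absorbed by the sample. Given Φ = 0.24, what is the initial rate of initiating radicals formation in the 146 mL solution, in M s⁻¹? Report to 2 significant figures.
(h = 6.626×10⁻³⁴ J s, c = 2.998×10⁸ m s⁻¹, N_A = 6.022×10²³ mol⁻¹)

Photon energy at 348 nm: hc/λ = (6.626×10⁻³⁴)(2.998×10⁸)/(348×10⁻⁹) = 5.708×10⁻¹⁹ J.
Energy delivered: (78.4 mW)(2780 s) = 218.0 J.
Photons incident: 218.0 / 5.708×10⁻¹⁹ = 3.819×10²⁰, i.e. 3.819×10²⁰/6.022×10²³ = 6.342×10⁻⁴ mol.
Product formed: 0.24 × 6.342×10⁻⁴ = 1.522×10⁻⁴ mol.
Rate: 1.522×10⁻⁴ mol / (2780 s × 0.146 L) = 3.7×10⁻⁷ M s⁻¹.

3.7×10⁻⁷ M s⁻¹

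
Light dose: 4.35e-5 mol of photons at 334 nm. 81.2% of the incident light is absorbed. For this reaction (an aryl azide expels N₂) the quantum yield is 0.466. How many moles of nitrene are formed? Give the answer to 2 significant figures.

1.6e-5 mol

Photons absorbed: 0.812 × 4.35e-5 = 3.532e-5 mol.
Product: Φ × n_abs = 0.466 × 3.532e-5 = 1.646e-5 mol.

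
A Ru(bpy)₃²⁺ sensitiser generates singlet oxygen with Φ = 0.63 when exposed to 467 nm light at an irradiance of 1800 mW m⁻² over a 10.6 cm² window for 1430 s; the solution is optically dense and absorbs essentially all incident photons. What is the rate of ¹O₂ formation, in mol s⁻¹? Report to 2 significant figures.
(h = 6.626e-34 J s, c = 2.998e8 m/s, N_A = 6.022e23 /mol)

Photon energy at 467 nm: hc/λ = (6.626e-34)(2.998e8)/(467e-9) = 4.254e-19 J.
Energy delivered: (1800 mW m⁻²)(10.6e-4 m²)(1430 s) = 2.728 J.
Photons incident: 2.728 / 4.254e-19 = 6.413e18, i.e. 6.413e18/6.022e23 = 1.065e-5 mol.
Product formed: 0.63 × 1.065e-5 = 6.710e-6 mol.
Rate: 6.710e-6 / 1430 s = 4.7e-9 mol s⁻¹.

4.7e-9 mol s⁻¹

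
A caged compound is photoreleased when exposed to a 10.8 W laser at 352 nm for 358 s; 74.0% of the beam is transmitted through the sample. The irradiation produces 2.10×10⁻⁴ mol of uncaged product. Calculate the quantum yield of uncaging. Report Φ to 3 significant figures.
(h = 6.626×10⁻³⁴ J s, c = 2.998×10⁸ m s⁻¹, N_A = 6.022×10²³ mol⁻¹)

Photon energy at 352 nm: hc/λ = (6.626×10⁻³⁴)(2.998×10⁸)/(352×10⁻⁹) = 5.643×10⁻¹⁹ J.
Energy delivered: (10.8 W)(358 s) = 3866 J.
Photons incident: 3866 / 5.643×10⁻¹⁹ = 6.851×10²¹, i.e. 6.851×10²¹/6.022×10²³ = 0.01138 mol.
Fraction absorbed: 1 − 74.0/100 = 0.2600.
Photons absorbed: 0.2600 × 0.01138 = 0.002959 mol.
Φ = 2.10×10⁻⁴ mol / 0.002959 mol photons = 0.0710.

Φ = 0.0710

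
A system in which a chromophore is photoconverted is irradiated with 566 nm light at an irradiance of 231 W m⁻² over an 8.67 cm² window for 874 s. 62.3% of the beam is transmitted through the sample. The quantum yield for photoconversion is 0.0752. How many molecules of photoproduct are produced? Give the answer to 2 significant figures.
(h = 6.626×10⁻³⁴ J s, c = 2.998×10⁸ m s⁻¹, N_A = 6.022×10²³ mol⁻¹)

Photon energy at 566 nm: hc/λ = (6.626×10⁻³⁴)(2.998×10⁸)/(566×10⁻⁹) = 3.510×10⁻¹⁹ J.
Energy delivered: (231 W m⁻²)(8.67×10⁻⁴ m²)(874 s) = 175.0 J.
Photons incident: 175.0 / 3.510×10⁻¹⁹ = 4.986×10²⁰, i.e. 4.986×10²⁰/6.022×10²³ = 8.280×10⁻⁴ mol.
Fraction absorbed: 1 − 62.3/100 = 0.3770.
Photons absorbed: 0.3770 × 8.280×10⁻⁴ = 3.122×10⁻⁴ mol.
Product: Φ × n_abs = 0.0752 × 3.122×10⁻⁴ = 2.348×10⁻⁵ mol.
As a count: 2.348×10⁻⁵ × 6.022×10²³ = 1.4×10¹⁹.

1.4×10¹⁹ molecules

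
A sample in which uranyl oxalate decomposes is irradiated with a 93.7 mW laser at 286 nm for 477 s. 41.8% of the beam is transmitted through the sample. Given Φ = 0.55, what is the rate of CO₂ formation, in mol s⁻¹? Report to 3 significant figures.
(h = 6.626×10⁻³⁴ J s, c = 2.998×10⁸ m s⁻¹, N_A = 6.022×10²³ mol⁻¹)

Photon energy at 286 nm: hc/λ = (6.626×10⁻³⁴)(2.998×10⁸)/(286×10⁻⁹) = 6.946×10⁻¹⁹ J.
Energy delivered: (93.7 mW)(477 s) = 44.69 J.
Photons incident: 44.69 / 6.946×10⁻¹⁹ = 6.434×10¹⁹, i.e. 6.434×10¹⁹/6.022×10²³ = 1.068×10⁻⁴ mol.
Fraction absorbed: 1 − 41.8/100 = 0.5820.
Photons absorbed: 0.5820 × 1.068×10⁻⁴ = 6.216×10⁻⁵ mol.
Product formed: 0.55 × 6.216×10⁻⁵ = 3.419×10⁻⁵ mol.
Rate: 3.419×10⁻⁵ / 477 s = 7.17×10⁻⁸ mol s⁻¹.

7.17×10⁻⁸ mol s⁻¹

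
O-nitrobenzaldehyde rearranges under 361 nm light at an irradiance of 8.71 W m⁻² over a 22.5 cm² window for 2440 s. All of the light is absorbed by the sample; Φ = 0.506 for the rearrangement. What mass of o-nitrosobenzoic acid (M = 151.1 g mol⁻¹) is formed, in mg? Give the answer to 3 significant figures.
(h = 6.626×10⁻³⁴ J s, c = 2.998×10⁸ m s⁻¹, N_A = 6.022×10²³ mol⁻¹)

11.0 mg

Photon energy at 361 nm: hc/λ = (6.626×10⁻³⁴)(2.998×10⁸)/(361×10⁻⁹) = 5.503×10⁻¹⁹ J.
Energy delivered: (8.71 W m⁻²)(22.5×10⁻⁴ m²)(2440 s) = 47.82 J.
Photons incident: 47.82 / 5.503×10⁻¹⁹ = 8.690×10¹⁹, i.e. 8.690×10¹⁹/6.022×10²³ = 1.443×10⁻⁴ mol.
Product: Φ × n_abs = 0.506 × 1.443×10⁻⁴ = 7.302×10⁻⁵ mol.
Mass: 7.302×10⁻⁵ × 151.1 = 0.01103 g = 11.0 mg.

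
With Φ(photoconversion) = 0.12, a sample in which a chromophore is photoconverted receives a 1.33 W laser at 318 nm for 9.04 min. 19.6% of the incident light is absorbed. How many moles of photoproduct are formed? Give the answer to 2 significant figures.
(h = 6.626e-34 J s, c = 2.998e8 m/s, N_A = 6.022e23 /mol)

Photon energy at 318 nm: hc/λ = (6.626e-34)(2.998e8)/(318e-9) = 6.247e-19 J.
Energy delivered: (1.33 W)(542.4 s) = 721.4 J.
Photons incident: 721.4 / 6.247e-19 = 1.155e21, i.e. 1.155e21/6.022e23 = 0.001918 mol.
Photons absorbed: 0.196 × 0.001918 = 3.759e-4 mol.
Product: Φ × n_abs = 0.12 × 3.759e-4 = 4.511e-5 mol.

4.5e-5 mol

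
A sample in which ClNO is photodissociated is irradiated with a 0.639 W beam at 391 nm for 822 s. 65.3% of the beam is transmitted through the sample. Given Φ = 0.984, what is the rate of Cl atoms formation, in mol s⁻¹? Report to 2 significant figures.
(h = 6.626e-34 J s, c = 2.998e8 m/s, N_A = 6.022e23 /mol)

7.1e-7 mol s⁻¹

Photon energy at 391 nm: hc/λ = (6.626e-34)(2.998e8)/(391e-9) = 5.080e-19 J.
Energy delivered: (0.639 W)(822 s) = 525.3 J.
Photons incident: 525.3 / 5.080e-19 = 1.034e21, i.e. 1.034e21/6.022e23 = 0.001717 mol.
Fraction absorbed: 1 − 65.3/100 = 0.3470.
Photons absorbed: 0.3470 × 0.001717 = 5.958e-4 mol.
Product formed: 0.984 × 5.958e-4 = 5.863e-4 mol.
Rate: 5.863e-4 / 822 s = 7.1e-7 mol s⁻¹.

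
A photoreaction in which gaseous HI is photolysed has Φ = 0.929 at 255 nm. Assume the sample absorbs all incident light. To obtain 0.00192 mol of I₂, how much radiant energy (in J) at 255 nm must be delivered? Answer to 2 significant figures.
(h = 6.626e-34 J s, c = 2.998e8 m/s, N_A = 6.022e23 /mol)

970 J

Photons that must be absorbed: 0.00192 / 0.929 = 0.002067 mol.
Photon energy: hc/λ = 7.790e-19 J; per mole, 4.691e5 J mol⁻¹.
Energy required: 0.002067 × 4.691e5 = 970 J.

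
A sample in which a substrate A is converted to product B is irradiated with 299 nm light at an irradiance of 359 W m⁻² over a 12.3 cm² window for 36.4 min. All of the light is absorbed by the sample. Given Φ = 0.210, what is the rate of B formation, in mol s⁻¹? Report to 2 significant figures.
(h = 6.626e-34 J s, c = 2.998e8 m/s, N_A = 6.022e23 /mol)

Photon energy at 299 nm: hc/λ = (6.626e-34)(2.998e8)/(299e-9) = 6.644e-19 J.
Energy delivered: (359 W m⁻²)(12.3e-4 m²)(2184 s) = 964.4 J.
Photons incident: 964.4 / 6.644e-19 = 1.452e21, i.e. 1.452e21/6.022e23 = 0.002411 mol.
Product formed: 0.210 × 0.002411 = 5.063e-4 mol.
Rate: 5.063e-4 / 2184 s = 2.3e-7 mol s⁻¹.

2.3e-7 mol s⁻¹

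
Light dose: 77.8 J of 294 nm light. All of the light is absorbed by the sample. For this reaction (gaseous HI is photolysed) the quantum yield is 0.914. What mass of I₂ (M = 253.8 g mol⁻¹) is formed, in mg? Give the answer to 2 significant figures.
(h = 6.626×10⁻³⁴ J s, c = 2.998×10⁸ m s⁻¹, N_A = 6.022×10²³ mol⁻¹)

44 mg

Photon energy at 294 nm: hc/λ = (6.626×10⁻³⁴)(2.998×10⁸)/(294×10⁻⁹) = 6.757×10⁻¹⁹ J.
Photons incident: 77.8 / 6.757×10⁻¹⁹ = 1.151×10²⁰, i.e. 1.151×10²⁰/6.022×10²³ = 1.911×10⁻⁴ mol.
Product: Φ × n_abs = 0.914 × 1.911×10⁻⁴ = 1.747×10⁻⁴ mol.
Mass: 1.747×10⁻⁴ × 253.8 = 0.04434 g = 44 mg.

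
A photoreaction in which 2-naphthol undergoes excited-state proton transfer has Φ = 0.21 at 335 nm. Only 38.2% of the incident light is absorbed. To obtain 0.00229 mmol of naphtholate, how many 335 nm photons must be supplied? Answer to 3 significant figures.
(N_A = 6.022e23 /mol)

Product: 0.00229 mmol = 2.29e-6 mol.
Photons that must be absorbed: 2.29e-6 / 0.21 = 1.090e-5 mol.
Incident photons needed: 1.090e-5 / 0.382 = 2.853e-5 mol.
Photon count: 2.853e-5 × 6.022e23 = 1.72e19.

1.72e19 photons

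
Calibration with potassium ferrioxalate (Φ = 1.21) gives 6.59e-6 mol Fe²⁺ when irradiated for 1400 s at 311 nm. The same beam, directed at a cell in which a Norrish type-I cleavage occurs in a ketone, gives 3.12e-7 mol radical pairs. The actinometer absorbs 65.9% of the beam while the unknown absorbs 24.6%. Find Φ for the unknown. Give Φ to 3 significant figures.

Φ = 0.153

Photons absorbed by the actinometer: 6.59e-6 / 1.21 = 5.446e-6 mol.
Incident flux: 5.446e-6 / 0.659 = 8.264e-6 einstein.
Absorbed by unknown: 0.246 × 8.264e-6 = 2.033e-6 mol.
Φ(unknown) = 3.12e-7 / 2.033e-6 = 0.153.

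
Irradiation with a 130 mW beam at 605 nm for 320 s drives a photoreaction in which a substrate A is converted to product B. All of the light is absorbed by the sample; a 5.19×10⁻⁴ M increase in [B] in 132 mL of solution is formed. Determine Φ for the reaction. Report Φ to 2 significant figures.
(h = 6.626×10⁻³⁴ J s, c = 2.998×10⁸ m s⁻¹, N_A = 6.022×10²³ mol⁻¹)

Φ = 0.33

Product: (5.19×10⁻⁴ M)(0.132 L) = 6.851×10⁻⁵ mol.
Photon energy at 605 nm: hc/λ = (6.626×10⁻³⁴)(2.998×10⁸)/(605×10⁻⁹) = 3.283×10⁻¹⁹ J.
Energy delivered: (130 mW)(320 s) = 41.60 J.
Photons incident: 41.60 / 3.283×10⁻¹⁹ = 1.267×10²⁰, i.e. 1.267×10²⁰/6.022×10²³ = 2.104×10⁻⁴ mol.
Φ = 6.851×10⁻⁵ mol / 2.104×10⁻⁴ mol photons = 0.33.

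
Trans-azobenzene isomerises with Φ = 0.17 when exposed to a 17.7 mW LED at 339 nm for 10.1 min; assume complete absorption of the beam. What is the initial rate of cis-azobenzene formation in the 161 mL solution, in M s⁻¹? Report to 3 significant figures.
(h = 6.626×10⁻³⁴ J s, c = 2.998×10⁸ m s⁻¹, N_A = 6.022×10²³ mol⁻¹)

5.30×10⁻⁸ M s⁻¹

Photon energy at 339 nm: hc/λ = (6.626×10⁻³⁴)(2.998×10⁸)/(339×10⁻⁹) = 5.860×10⁻¹⁹ J.
Energy delivered: (17.7 mW)(606 s) = 10.73 J.
Photons incident: 10.73 / 5.860×10⁻¹⁹ = 1.831×10¹⁹, i.e. 1.831×10¹⁹/6.022×10²³ = 3.041×10⁻⁵ mol.
Product formed: 0.17 × 3.041×10⁻⁵ = 5.170×10⁻⁶ mol.
Rate: 5.170×10⁻⁶ mol / (606 s × 0.161 L) = 5.30×10⁻⁸ M s⁻¹.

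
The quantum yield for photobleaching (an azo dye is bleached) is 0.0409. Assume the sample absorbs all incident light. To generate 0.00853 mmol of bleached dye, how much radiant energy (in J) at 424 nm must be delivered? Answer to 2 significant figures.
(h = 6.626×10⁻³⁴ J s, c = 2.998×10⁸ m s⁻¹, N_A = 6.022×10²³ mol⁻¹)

Product: 0.00853 mmol = 8.53×10⁻⁶ mol.
Photons that must be absorbed: 8.53×10⁻⁶ / 0.0409 = 2.086×10⁻⁴ mol.
Photon energy: hc/λ = 4.685×10⁻¹⁹ J; per mole, 2.821×10⁵ J mol⁻¹.
Energy required: 2.086×10⁻⁴ × 2.821×10⁵ = 59 J.

59 J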